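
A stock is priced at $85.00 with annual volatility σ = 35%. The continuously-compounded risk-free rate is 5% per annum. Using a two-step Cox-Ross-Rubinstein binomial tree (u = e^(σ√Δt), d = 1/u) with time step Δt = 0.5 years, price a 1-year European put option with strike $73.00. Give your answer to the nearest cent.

CRR parameters: u = e^(σ√Δt) = e^(0.35·√0.5) = 1.2808, d = 1/u = 0.7808
Per-period rate: rΔt = 0.05·0.5 = 0.025, so R = e^0.025 = 1.0253
Risk-neutral probability p = (e^0.025 − 0.7808)/(1.2808 − 0.7808) = 0.2446/0.5000 = 0.4891
Terminal stock prices: S_uu = 139.4, S_ud = 85, S_dd = 51.81
Terminal payoffs (K − S): max(-66.44, 0) = 0, max(-12, 0) = 0, max(21.19, 0) = 21.19
Node u (S = 108.9): V_u = e^(−0.025)·[0.4891·0.0000 + 0.5109·0.0000] = 0.0000
Node d (S = 66.36): V_d = e^(−0.025)·[0.4891·0.0000 + 0.5109·21.1852] = 10.5569
Node 0 (S = 85): V_0 = e^(−0.025)·[0.4891·0.0000 + 0.5109·10.5569] = 5.2607

$5.26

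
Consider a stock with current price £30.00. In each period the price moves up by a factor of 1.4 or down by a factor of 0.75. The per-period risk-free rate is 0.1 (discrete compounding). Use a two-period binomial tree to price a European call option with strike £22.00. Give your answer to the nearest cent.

Risk-neutral probability p = (1 + 0.1 − 0.75)/(1.4 − 0.75) = 0.3500/0.6500 = 0.5385
Terminal stock prices: S_uu = 58.8, S_ud = 31.5, S_dd = 16.88
Terminal payoffs (S − K): max(36.8, 0) = 36.8, max(9.5, 0) = 9.5, max(-5.125, 0) = 0
Node u (S = 42): V_u = 1/1.1·[0.5385·36.8000 + 0.4615·9.5000] = 22.0000
Node d (S = 22.5): V_d = 1/1.1·[0.5385·9.5000 + 0.4615·0.0000] = 4.6503
Node 0 (S = 30): V_0 = 1/1.1·[0.5385·22.0000 + 0.4615·4.6503] = 12.7204

£12.72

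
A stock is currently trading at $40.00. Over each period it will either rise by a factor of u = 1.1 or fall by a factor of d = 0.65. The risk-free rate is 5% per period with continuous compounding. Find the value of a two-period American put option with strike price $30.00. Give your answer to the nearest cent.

Risk-neutral probability p = (e^0.05 − 0.65)/(1.1 − 0.65) = 0.4013/0.4500 = 0.8917
Terminal stock prices: S_uu = 48.4, S_ud = 28.6, S_dd = 16.9
Terminal payoffs (K − S): max(-18.4, 0) = 0, max(1.4, 0) = 1.4, max(13.1, 0) = 13.1
Node u (S = 44): continuation = e^(−0.05)·[0.8917·0.0000 + 0.1083·1.4000] = 0.1442; exercise value = 0.0000 ≤ continuation, so V_u = 0.1442
Node d (S = 26): continuation = e^(−0.05)·[0.8917·1.4000 + 0.1083·13.1000] = 2.5369; exercise value = 4.0000 > continuation, so V_d = 4.0000 (exercise)
Node 0 (S = 40): continuation = e^(−0.05)·[0.8917·0.1442 + 0.1083·4.0000] = 0.5343; exercise value = 0.0000 ≤ continuation, so V_0 = 0.5343

$0.53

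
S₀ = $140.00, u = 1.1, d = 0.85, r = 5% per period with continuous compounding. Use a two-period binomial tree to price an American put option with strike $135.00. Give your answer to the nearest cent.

Risk-neutral probability p = (e^0.05 − 0.85)/(1.1 − 0.85) = 0.2013/0.2500 = 0.8051
Terminal stock prices: S_uu = 169.4, S_ud = 130.9, S_dd = 101.1
Terminal payoffs (K − S): max(-34.4, 0) = 0, max(4.1, 0) = 4.1, max(33.85, 0) = 33.85
Node u (S = 154): continuation = e^(−0.05)·[0.8051·0.0000 + 0.1949·4.1000] = 0.7602; exercise value = 0.0000 ≤ continuation, so V_u = 0.7602
Node d (S = 119): continuation = e^(−0.05)·[0.8051·4.1000 + 0.1949·33.8500] = 9.4160; exercise value = 16.0000 > continuation, so V_d = 16.0000 (exercise)
Node 0 (S = 140): continuation = e^(−0.05)·[0.8051·0.7602 + 0.1949·16.0000] = 3.5487; exercise value = 0.0000 ≤ continuation, so V_0 = 3.5487

$3.55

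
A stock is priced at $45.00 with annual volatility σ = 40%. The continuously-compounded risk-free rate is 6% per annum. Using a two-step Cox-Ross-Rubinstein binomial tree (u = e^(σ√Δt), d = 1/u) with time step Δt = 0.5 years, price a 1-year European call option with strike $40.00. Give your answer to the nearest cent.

CRR parameters: u = e^(σ√Δt) = e^(0.4·√0.5) = 1.3269, d = 1/u = 0.7536
Per-period rate: rΔt = 0.06·0.5 = 0.03, so R = e^0.03 = 1.0305
Risk-neutral probability p = (e^0.03 − 0.7536)/(1.3269 − 0.7536) = 0.2768/0.5733 = 0.4829
Terminal stock prices: S_uu = 79.23, S_ud = 45, S_dd = 25.56
Terminal payoffs (S − K): max(39.23, 0) = 39.23, max(5, 0) = 5, max(-14.44, 0) = 0
Node u (S = 59.71): V_u = e^(−0.03)·[0.4829·39.2294 + 0.5171·5.0000] = 20.8925
Node d (S = 33.91): V_d = e^(−0.03)·[0.4829·5.0000 + 0.5171·0.0000] = 2.3431
Node 0 (S = 45): V_0 = e^(−0.03)·[0.4829·20.8925 + 0.5171·2.3431] = 10.9663

$10.97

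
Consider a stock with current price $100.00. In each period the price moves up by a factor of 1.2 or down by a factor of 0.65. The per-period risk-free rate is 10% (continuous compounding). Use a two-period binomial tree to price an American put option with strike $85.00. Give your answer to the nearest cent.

Risk-neutral probability p = (e^0.1 − 0.65)/(1.2 − 0.65) = 0.4552/0.5500 = 0.8276
Terminal stock prices: S_uu = 144, S_ud = 78, S_dd = 42.25
Terminal payoffs (K − S): max(-59, 0) = 0, max(7, 0) = 7, max(42.75, 0) = 42.75
Node u (S = 120): continuation = e^(−0.1)·[0.8276·0.0000 + 0.1724·7.0000] = 1.0921; exercise value = 0.0000 ≤ continuation, so V_u = 1.0921
Node d (S = 65): continuation = e^(−0.1)·[0.8276·7.0000 + 0.1724·42.7500] = 11.9112; exercise value = 20.0000 > continuation, so V_d = 20.0000 (exercise)
Node 0 (S = 100): continuation = e^(−0.1)·[0.8276·1.0921 + 0.1724·20.0000] = 3.9379; exercise value = 0.0000 ≤ continuation, so V_0 = 3.9379

$3.94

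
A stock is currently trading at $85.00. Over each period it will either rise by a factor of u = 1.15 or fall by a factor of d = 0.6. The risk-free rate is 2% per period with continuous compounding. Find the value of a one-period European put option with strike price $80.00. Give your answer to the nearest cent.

Risk-neutral probability p = (e^0.02 − 0.6)/(1.15 − 0.6) = 0.4202/0.5500 = 0.7640
Terminal stock prices: S_u = 97.75, S_d = 51
Terminal payoffs (K − S): max(-17.75, 0) = 0, max(29, 0) = 29
Node 0 (S = 85): V_0 = e^(−0.02)·[0.7640·0.0000 + 0.2360·29.0000] = 6.7084

$6.71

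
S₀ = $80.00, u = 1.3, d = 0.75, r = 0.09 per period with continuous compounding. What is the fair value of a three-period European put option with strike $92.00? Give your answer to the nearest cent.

Risk-neutral probability p = (e^0.09 − 0.75)/(1.3 − 0.75) = 0.3442/0.5500 = 0.6258
Terminal stock prices: S_uuu = 175.8, S_uud = 101.4, S_udd = 58.5, S_ddd = 33.75
Terminal payoffs (K − S): max(-83.76, 0) = 0, max(-9.4, 0) = 0, max(33.5, 0) = 33.5, max(58.25, 0) = 58.25
Node uu (S = 135.2): V_uu = e^(−0.09)·[0.6258·0.0000 + 0.3742·0.0000] = 0.0000
Node ud (S = 78): V_ud = e^(−0.09)·[0.6258·0.0000 + 0.3742·33.5000] = 11.4576
Node dd (S = 45): V_dd = e^(−0.09)·[0.6258·33.5000 + 0.3742·58.2500] = 39.0817
Node u (S = 104): V_u = e^(−0.09)·[0.6258·0.0000 + 0.3742·11.4576] = 3.9187
Node d (S = 60): V_d = e^(−0.09)·[0.6258·11.4576 + 0.3742·39.0817] = 19.9194
Node 0 (S = 80): V_0 = e^(−0.09)·[0.6258·3.9187 + 0.3742·19.9194] = 9.0540

$9.05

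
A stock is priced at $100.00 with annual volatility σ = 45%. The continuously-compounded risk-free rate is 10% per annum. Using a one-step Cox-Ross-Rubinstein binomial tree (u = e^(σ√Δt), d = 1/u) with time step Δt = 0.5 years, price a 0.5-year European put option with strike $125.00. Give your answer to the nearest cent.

CRR parameters: u = e^(σ√Δt) = e^(0.45·√0.5) = 1.3746, d = 1/u = 0.7275
Per-period rate: rΔt = 0.1·0.5 = 0.05, so R = e^0.05 = 1.0513
Risk-neutral probability p = (e^0.05 − 0.7275)/(1.3746 − 0.7275) = 0.3238/0.6472 = 0.5003
Terminal stock prices: S_u = 137.5, S_d = 72.75
Terminal payoffs (K − S): max(-12.46, 0) = 0, max(52.25, 0) = 52.25
Node 0 (S = 100): V_0 = e^(−0.05)·[0.5003·0.0000 + 0.4997·52.2541] = 24.8361

$24.84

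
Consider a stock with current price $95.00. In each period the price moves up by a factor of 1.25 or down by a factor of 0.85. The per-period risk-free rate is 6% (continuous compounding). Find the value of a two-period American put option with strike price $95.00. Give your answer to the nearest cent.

Risk-neutral probability p = (e^0.06 − 0.85)/(1.25 − 0.85) = 0.2118/0.4000 = 0.5296
Terminal stock prices: S_uu = 148.4, S_ud = 100.9, S_dd = 68.64
Terminal payoffs (K − S): max(-53.44, 0) = 0, max(-5.938, 0) = 0, max(26.36, 0) = 26.36
Node u (S = 118.8): continuation = e^(−0.06)·[0.5296·0.0000 + 0.4704·0.0000] = 0.0000; exercise value = 0.0000 ≤ continuation, so V_u = 0.0000
Node d (S = 80.75): continuation = e^(−0.06)·[0.5296·0.0000 + 0.4704·26.3625] = 11.6790; exercise value = 14.2500 > continuation, so V_d = 14.2500 (exercise)
Node 0 (S = 95): continuation = e^(−0.06)·[0.5296·0.0000 + 0.4704·14.2500] = 6.3130; exercise value = 0.0000 ≤ continuation, so V_0 = 6.3130

$6.31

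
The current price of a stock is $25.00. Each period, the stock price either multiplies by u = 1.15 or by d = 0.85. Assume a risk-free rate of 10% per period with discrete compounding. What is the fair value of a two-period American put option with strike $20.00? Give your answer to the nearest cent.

$0.04

Risk-neutral probability p = (1 + 0.1 − 0.85)/(1.15 − 0.85) = 0.2500/0.3000 = 0.8333
Terminal stock prices: S_uu = 33.06, S_ud = 24.44, S_dd = 18.06
Terminal payoffs (K − S): max(-13.06, 0) = 0, max(-4.437, 0) = 0, max(1.938, 0) = 1.938
Node u (S = 28.75): continuation = 1/1.1·[0.8333·0.0000 + 0.1667·0.0000] = 0.0000; exercise value = 0.0000 ≤ continuation, so V_u = 0.0000
Node d (S = 21.25): continuation = 1/1.1·[0.8333·0.0000 + 0.1667·1.9375] = 0.2936; exercise value = 0.0000 ≤ continuation, so V_d = 0.2936
Node 0 (S = 25): continuation = 1/1.1·[0.8333·0.0000 + 0.1667·0.2936] = 0.0445; exercise value = 0.0000 ≤ continuation, so V_0 = 0.0445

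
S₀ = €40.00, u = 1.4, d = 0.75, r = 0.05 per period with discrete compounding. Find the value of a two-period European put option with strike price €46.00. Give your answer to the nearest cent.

€7.98

Risk-neutral probability p = (1 + 0.05 − 0.75)/(1.4 − 0.75) = 0.3000/0.6500 = 0.4615
Terminal stock prices: S_uu = 78.4, S_ud = 42, S_dd = 22.5
Terminal payoffs (K − S): max(-32.4, 0) = 0, max(4, 0) = 4, max(23.5, 0) = 23.5
Node u (S = 56): V_u = 1/1.05·[0.4615·0.0000 + 0.5385·4.0000] = 2.0513
Node d (S = 30): V_d = 1/1.05·[0.4615·4.0000 + 0.5385·23.5000] = 13.8095
Node 0 (S = 40): V_0 = 1/1.05·[0.4615·2.0513 + 0.5385·13.8095] = 7.9835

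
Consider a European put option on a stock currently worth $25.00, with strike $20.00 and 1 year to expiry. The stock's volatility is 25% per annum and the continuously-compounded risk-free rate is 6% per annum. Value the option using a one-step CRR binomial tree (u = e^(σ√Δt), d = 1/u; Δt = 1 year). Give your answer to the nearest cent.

CRR parameters: u = e^(σ√Δt) = e^(0.25·√1) = 1.2840, d = 1/u = 0.7788
Per-period rate: rΔt = 0.06·1 = 0.06, so R = e^0.06 = 1.0618
Risk-neutral probability p = (e^0.06 − 0.7788)/(1.2840 − 0.7788) = 0.2830/0.5052 = 0.5602
Terminal stock prices: S_u = 32.1, S_d = 19.47
Terminal payoffs (K − S): max(-12.1, 0) = 0, max(0.53, 0) = 0.53
Node 0 (S = 25): V_0 = e^(−0.06)·[0.5602·0.0000 + 0.4398·0.5300] = 0.2195

$0.22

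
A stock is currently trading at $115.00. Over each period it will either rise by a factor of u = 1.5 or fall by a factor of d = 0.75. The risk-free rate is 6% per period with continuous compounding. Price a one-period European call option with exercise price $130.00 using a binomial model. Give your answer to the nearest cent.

$16.64

Risk-neutral probability p = (e^0.06 − 0.75)/(1.5 − 0.75) = 0.3118/0.7500 = 0.4158
Terminal stock prices: S_u = 172.5, S_d = 86.25
Terminal payoffs (S − K): max(42.5, 0) = 42.5, max(-43.75, 0) = 0
Node 0 (S = 115): V_0 = e^(−0.06)·[0.4158·42.5000 + 0.5842·0.0000] = 16.6417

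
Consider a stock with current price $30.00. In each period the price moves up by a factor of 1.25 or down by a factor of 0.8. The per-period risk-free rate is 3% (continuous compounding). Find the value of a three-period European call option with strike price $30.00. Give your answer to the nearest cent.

Risk-neutral probability p = (e^0.03 − 0.8)/(1.25 − 0.8) = 0.2305/0.4500 = 0.5121
Terminal stock prices: S_uuu = 58.59, S_uud = 37.5, S_udd = 24, S_ddd = 15.36
Terminal payoffs (S − K): max(28.59, 0) = 28.59, max(7.5, 0) = 7.5, max(-6, 0) = 0, max(-14.64, 0) = 0
Node uu (S = 46.88): V_uu = e^(−0.03)·[0.5121·28.5938 + 0.4879·7.5000] = 17.7616
Node ud (S = 30): V_ud = e^(−0.03)·[0.5121·7.5000 + 0.4879·0.0000] = 3.7274
Node dd (S = 19.2): V_dd = e^(−0.03)·[0.5121·0.0000 + 0.4879·0.0000] = 0.0000
Node u (S = 37.5): V_u = e^(−0.03)·[0.5121·17.7616 + 0.4879·3.7274] = 10.5920
Node d (S = 24): V_d = e^(−0.03)·[0.5121·3.7274 + 0.4879·0.0000] = 1.8525
Node 0 (S = 30): V_0 = e^(−0.03)·[0.5121·10.5920 + 0.4879·1.8525] = 6.1412

$6.14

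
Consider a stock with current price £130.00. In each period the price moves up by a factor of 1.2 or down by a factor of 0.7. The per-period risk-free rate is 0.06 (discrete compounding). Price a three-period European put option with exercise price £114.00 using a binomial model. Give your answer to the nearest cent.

£6.62

Risk-neutral probability p = (1 + 0.06 − 0.7)/(1.2 − 0.7) = 0.3600/0.5000 = 0.7200
Terminal stock prices: S_uuu = 224.6, S_uud = 131, S_udd = 76.44, S_ddd = 44.59
Terminal payoffs (K − S): max(-110.6, 0) = 0, max(-17.04, 0) = 0, max(37.56, 0) = 37.56, max(69.41, 0) = 69.41
Node uu (S = 187.2): V_uu = 1/1.06·[0.7200·0.0000 + 0.2800·0.0000] = 0.0000
Node ud (S = 109.2): V_ud = 1/1.06·[0.7200·0.0000 + 0.2800·37.5600] = 9.9215
Node dd (S = 63.7): V_dd = 1/1.06·[0.7200·37.5600 + 0.2800·69.4100] = 43.8472
Node u (S = 156): V_u = 1/1.06·[0.7200·0.0000 + 0.2800·9.9215] = 2.6208
Node d (S = 91): V_d = 1/1.06·[0.7200·9.9215 + 0.2800·43.8472] = 18.3214
Node 0 (S = 130): V_0 = 1/1.06·[0.7200·2.6208 + 0.2800·18.3214] = 6.6198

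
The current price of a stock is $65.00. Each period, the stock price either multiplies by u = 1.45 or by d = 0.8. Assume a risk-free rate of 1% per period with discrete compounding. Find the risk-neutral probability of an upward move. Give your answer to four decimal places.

p = 0.3231

Risk-neutral probability p = (1 + 0.01 − 0.8)/(1.45 − 0.8) = 0.2100/0.6500 = 0.3231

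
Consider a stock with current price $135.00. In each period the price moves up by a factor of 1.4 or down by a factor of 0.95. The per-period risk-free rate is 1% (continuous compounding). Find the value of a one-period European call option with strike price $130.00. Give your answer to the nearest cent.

$7.79

Risk-neutral probability p = (e^0.01 − 0.95)/(1.4 − 0.95) = 0.0601/0.4500 = 0.1334
Terminal stock prices: S_u = 189, S_d = 128.2
Terminal payoffs (S − K): max(59, 0) = 59, max(-1.75, 0) = 0
Node 0 (S = 135): V_0 = e^(−0.01)·[0.1334·59.0000 + 0.8666·0.0000] = 7.7949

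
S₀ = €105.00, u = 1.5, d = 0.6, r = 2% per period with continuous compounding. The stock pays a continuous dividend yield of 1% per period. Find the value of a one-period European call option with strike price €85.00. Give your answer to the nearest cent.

Per-period risk-free factor R = e^0.02 = 1.0202; dividend-adjusted growth = e^(0.02−0.01) = 1.0101.
Risk-neutral probability p = (1.0101 − 0.6)/(1.5 − 0.6) = 0.4101/0.9000 = 0.4556
Terminal stock prices: S_u = 157.5, S_d = 63
Terminal payoffs (S − K): max(72.5, 0) = 72.5, max(-22, 0) = 0
Node 0 (S = 105): V_0 = e^(−0.02)·[0.4556·72.5000 + 0.5444·0.0000] = 32.3777

€32.38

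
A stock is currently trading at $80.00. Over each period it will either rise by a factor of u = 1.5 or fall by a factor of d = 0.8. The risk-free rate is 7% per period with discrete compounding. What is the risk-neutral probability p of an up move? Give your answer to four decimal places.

p = 0.3857

Risk-neutral probability p = (1 + 0.07 − 0.8)/(1.5 − 0.8) = 0.2700/0.7000 = 0.3857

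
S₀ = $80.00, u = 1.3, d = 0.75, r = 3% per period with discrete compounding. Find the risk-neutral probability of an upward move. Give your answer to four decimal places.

p = 0.5091

Risk-neutral probability p = (1 + 0.03 − 0.75)/(1.3 − 0.75) = 0.2800/0.5500 = 0.5091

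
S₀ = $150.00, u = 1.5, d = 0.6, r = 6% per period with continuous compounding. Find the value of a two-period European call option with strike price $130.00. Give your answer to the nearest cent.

Risk-neutral probability p = (e^0.06 − 0.6)/(1.5 − 0.6) = 0.4618/0.9000 = 0.5132
Terminal stock prices: S_uu = 337.5, S_ud = 135, S_dd = 54
Terminal payoffs (S − K): max(207.5, 0) = 207.5, max(5, 0) = 5, max(-76, 0) = 0
Node u (S = 225): V_u = e^(−0.06)·[0.5132·207.5000 + 0.4868·5.0000] = 102.5706
Node d (S = 90): V_d = e^(−0.06)·[0.5132·5.0000 + 0.4868·0.0000] = 2.4163
Node 0 (S = 150): V_0 = e^(−0.06)·[0.5132·102.5706 + 0.4868·2.4163] = 50.6770

$50.68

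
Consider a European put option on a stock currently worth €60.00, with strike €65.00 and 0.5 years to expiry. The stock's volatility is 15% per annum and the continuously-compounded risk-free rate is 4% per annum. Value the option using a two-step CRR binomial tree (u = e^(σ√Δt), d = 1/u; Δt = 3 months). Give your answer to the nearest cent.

CRR parameters: u = e^(σ√Δt) = e^(0.15·√0.25) = 1.0779, d = 1/u = 0.9277
Per-period rate: rΔt = 0.04·0.25 = 0.01, so R = e^0.01 = 1.0101
Risk-neutral probability p = (e^0.01 − 0.9277)/(1.0779 − 0.9277) = 0.0823/0.1501 = 0.5482
Terminal stock prices: S_uu = 69.71, S_ud = 60, S_dd = 51.64
Terminal payoffs (K − S): max(-4.71, 0) = 0, max(5, 0) = 5, max(13.36, 0) = 13.36
Node u (S = 64.67): V_u = e^(−0.01)·[0.5482·0.0000 + 0.4518·5.0000] = 2.2365
Node d (S = 55.66): V_d = e^(−0.01)·[0.5482·5.0000 + 0.4518·13.3575] = 8.6886
Node 0 (S = 60): V_0 = e^(−0.01)·[0.5482·2.2365 + 0.4518·8.6886] = 5.1004

€5.10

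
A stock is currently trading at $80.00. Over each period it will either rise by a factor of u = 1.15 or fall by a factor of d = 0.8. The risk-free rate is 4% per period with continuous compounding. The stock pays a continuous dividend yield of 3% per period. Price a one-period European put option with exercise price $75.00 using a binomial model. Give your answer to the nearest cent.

$4.23

Per-period risk-free factor R = e^0.04 = 1.0408; dividend-adjusted growth = e^(0.04−0.03) = 1.0101.
Risk-neutral probability p = (1.0101 − 0.8)/(1.15 − 0.8) = 0.2101/0.3500 = 0.6001
Terminal stock prices: S_u = 92, S_d = 64
Terminal payoffs (K − S): max(-17, 0) = 0, max(11, 0) = 11
Node 0 (S = 80): V_0 = e^(−0.04)·[0.6001·0.0000 + 0.3999·11.0000] = 4.2260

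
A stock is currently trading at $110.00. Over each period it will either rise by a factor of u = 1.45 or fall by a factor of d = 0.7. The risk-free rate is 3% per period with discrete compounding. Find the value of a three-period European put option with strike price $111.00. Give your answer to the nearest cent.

Risk-neutral probability p = (1 + 0.03 − 0.7)/(1.45 − 0.7) = 0.3300/0.7500 = 0.4400
Terminal stock prices: S_uuu = 335.3, S_uud = 161.9, S_udd = 78.15, S_ddd = 37.73
Terminal payoffs (K − S): max(-224.3, 0) = 0, max(-50.89, 0) = 0, max(32.85, 0) = 32.85, max(73.27, 0) = 73.27
Node uu (S = 231.3): V_uu = 1/1.03·[0.4400·0.0000 + 0.5600·0.0000] = 0.0000
Node ud (S = 111.6): V_ud = 1/1.03·[0.4400·0.0000 + 0.5600·32.8450] = 17.8575
Node dd (S = 53.9): V_dd = 1/1.03·[0.4400·32.8450 + 0.5600·73.2700] = 53.8670
Node u (S = 159.5): V_u = 1/1.03·[0.4400·0.0000 + 0.5600·17.8575] = 9.7089
Node d (S = 77): V_d = 1/1.03·[0.4400·17.8575 + 0.5600·53.8670] = 36.9153
Node 0 (S = 110): V_0 = 1/1.03·[0.4400·9.7089 + 0.5600·36.9153] = 24.2180

$24.22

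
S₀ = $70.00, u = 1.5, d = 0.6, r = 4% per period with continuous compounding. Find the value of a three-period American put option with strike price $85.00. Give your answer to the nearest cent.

$26.42

Risk-neutral probability p = (e^0.04 − 0.6)/(1.5 − 0.6) = 0.4408/0.9000 = 0.4898
Terminal stock prices: S_uuu = 236.2, S_uud = 94.5, S_udd = 37.8, S_ddd = 15.12
Terminal payoffs (K − S): max(-151.2, 0) = 0, max(-9.5, 0) = 0, max(47.2, 0) = 47.2, max(69.88, 0) = 69.88
Node uu (S = 157.5): continuation = e^(−0.04)·[0.4898·0.0000 + 0.5102·0.0000] = 0.0000; exercise value = 0.0000 ≤ continuation, so V_uu = 0.0000
Node ud (S = 63): continuation = e^(−0.04)·[0.4898·0.0000 + 0.5102·47.2000] = 23.1377; exercise value = 22.0000 ≤ continuation, so V_ud = 23.1377
Node dd (S = 25.2): continuation = e^(−0.04)·[0.4898·47.2000 + 0.5102·69.8800] = 56.4671; exercise value = 59.8000 > continuation, so V_dd = 59.8000 (exercise)
Node u (S = 105): continuation = e^(−0.04)·[0.4898·0.0000 + 0.5102·23.1377] = 11.3422; exercise value = 0.0000 ≤ continuation, so V_u = 11.3422
Node d (S = 42): continuation = e^(−0.04)·[0.4898·23.1377 + 0.5102·59.8000] = 40.2025; exercise value = 43.0000 > continuation, so V_d = 43.0000 (exercise)
Node 0 (S = 70): continuation = e^(−0.04)·[0.4898·11.3422 + 0.5102·43.0000] = 26.4163; exercise value = 15.0000 ≤ continuation, so V_0 = 26.4163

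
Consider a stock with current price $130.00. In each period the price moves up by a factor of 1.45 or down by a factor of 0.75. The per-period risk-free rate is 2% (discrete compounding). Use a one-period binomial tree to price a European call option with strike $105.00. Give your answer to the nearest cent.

$31.58

Risk-neutral probability p = (1 + 0.02 − 0.75)/(1.45 − 0.75) = 0.2700/0.7000 = 0.3857
Terminal stock prices: S_u = 188.5, S_d = 97.5
Terminal payoffs (S − K): max(83.5, 0) = 83.5, max(-7.5, 0) = 0
Node 0 (S = 130): V_0 = 1/1.02·[0.3857·83.5000 + 0.6143·0.0000] = 31.5756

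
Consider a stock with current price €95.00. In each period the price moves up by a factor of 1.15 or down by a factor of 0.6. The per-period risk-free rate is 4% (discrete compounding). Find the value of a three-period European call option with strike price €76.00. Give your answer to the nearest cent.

Risk-neutral probability p = (1 + 0.04 − 0.6)/(1.15 − 0.6) = 0.4400/0.5500 = 0.8000
Terminal stock prices: S_uuu = 144.5, S_uud = 75.38, S_udd = 39.33, S_ddd = 20.52
Terminal payoffs (S − K): max(68.48, 0) = 68.48, max(-0.6175, 0) = 0, max(-36.67, 0) = 0, max(-55.48, 0) = 0
Node uu (S = 125.6): V_uu = 1/1.04·[0.8000·68.4831 + 0.2000·0.0000] = 52.6793
Node ud (S = 65.55): V_ud = 1/1.04·[0.8000·0.0000 + 0.2000·0.0000] = 0.0000
Node dd (S = 34.2): V_dd = 1/1.04·[0.8000·0.0000 + 0.2000·0.0000] = 0.0000
Node u (S = 109.2): V_u = 1/1.04·[0.8000·52.6793 + 0.2000·0.0000] = 40.5226
Node d (S = 57): V_d = 1/1.04·[0.8000·0.0000 + 0.2000·0.0000] = 0.0000
Node 0 (S = 95): V_0 = 1/1.04·[0.8000·40.5226 + 0.2000·0.0000] = 31.1712

€31.17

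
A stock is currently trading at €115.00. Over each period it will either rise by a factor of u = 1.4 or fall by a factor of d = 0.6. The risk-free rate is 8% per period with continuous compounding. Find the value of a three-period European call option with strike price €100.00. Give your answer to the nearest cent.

Risk-neutral probability p = (e^0.08 − 0.6)/(1.4 − 0.6) = 0.4833/0.8000 = 0.6041
Terminal stock prices: S_uuu = 315.6, S_uud = 135.2, S_udd = 57.96, S_ddd = 24.84
Terminal payoffs (S − K): max(215.6, 0) = 215.6, max(35.24, 0) = 35.24, max(-42.04, 0) = 0, max(-75.16, 0) = 0
Node uu (S = 225.4): V_uu = e^(−0.08)·[0.6041·215.5600 + 0.3959·35.2400] = 133.0884
Node ud (S = 96.6): V_ud = e^(−0.08)·[0.6041·35.2400 + 0.3959·0.0000] = 19.6520
Node dd (S = 41.4): V_dd = e^(−0.08)·[0.6041·0.0000 + 0.3959·0.0000] = 0.0000
Node u (S = 161): V_u = e^(−0.08)·[0.6041·133.0884 + 0.3959·19.6520] = 81.4003
Node d (S = 69): V_d = e^(−0.08)·[0.6041·19.6520 + 0.3959·0.0000] = 10.9592
Node 0 (S = 115): V_0 = e^(−0.08)·[0.6041·81.4003 + 0.3959·10.9592] = 49.3990

€49.40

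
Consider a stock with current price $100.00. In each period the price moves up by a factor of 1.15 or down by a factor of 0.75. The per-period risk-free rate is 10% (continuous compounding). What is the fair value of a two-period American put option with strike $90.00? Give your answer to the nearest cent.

Risk-neutral probability p = (e^0.1 − 0.75)/(1.15 − 0.75) = 0.3552/0.4000 = 0.8879
Terminal stock prices: S_uu = 132.2, S_ud = 86.25, S_dd = 56.25
Terminal payoffs (K − S): max(-42.25, 0) = 0, max(3.75, 0) = 3.75, max(33.75, 0) = 33.75
Node u (S = 115): continuation = e^(−0.1)·[0.8879·0.0000 + 0.1121·3.7500] = 0.3803; exercise value = 0.0000 ≤ continuation, so V_u = 0.3803
Node d (S = 75): continuation = e^(−0.1)·[0.8879·3.7500 + 0.1121·33.7500] = 6.4354; exercise value = 15.0000 > continuation, so V_d = 15.0000 (exercise)
Node 0 (S = 100): continuation = e^(−0.1)·[0.8879·0.3803 + 0.1121·15.0000] = 1.8266; exercise value = 0.0000 ≤ continuation, so V_0 = 1.8266

$1.83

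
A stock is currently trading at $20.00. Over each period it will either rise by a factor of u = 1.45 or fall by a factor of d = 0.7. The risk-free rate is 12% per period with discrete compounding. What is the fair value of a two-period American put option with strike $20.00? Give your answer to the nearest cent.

Risk-neutral probability p = (1 + 0.12 − 0.7)/(1.45 − 0.7) = 0.4200/0.7500 = 0.5600
Terminal stock prices: S_uu = 42.05, S_ud = 20.3, S_dd = 9.8
Terminal payoffs (K − S): max(-22.05, 0) = 0, max(-0.3, 0) = 0, max(10.2, 0) = 10.2
Node u (S = 29): continuation = 1/1.12·[0.5600·0.0000 + 0.4400·0.0000] = 0.0000; exercise value = 0.0000 ≤ continuation, so V_u = 0.0000
Node d (S = 14): continuation = 1/1.12·[0.5600·0.0000 + 0.4400·10.2000] = 4.0071; exercise value = 6.0000 > continuation, so V_d = 6.0000 (exercise)
Node 0 (S = 20): continuation = 1/1.12·[0.5600·0.0000 + 0.4400·6.0000] = 2.3571; exercise value = 0.0000 ≤ continuation, so V_0 = 2.3571

$2.36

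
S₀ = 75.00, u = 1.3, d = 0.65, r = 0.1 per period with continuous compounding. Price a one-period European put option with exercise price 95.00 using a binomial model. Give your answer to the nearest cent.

12.54

Risk-neutral probability p = (e^0.1 − 0.65)/(1.3 − 0.65) = 0.4552/0.6500 = 0.7003
Terminal stock prices: S_u = 97.5, S_d = 48.75
Terminal payoffs (K − S): max(-2.5, 0) = 0, max(46.25, 0) = 46.25
Node 0 (S = 75): V_0 = e^(−0.1)·[0.7003·0.0000 + 0.2997·46.2500] = 12.5436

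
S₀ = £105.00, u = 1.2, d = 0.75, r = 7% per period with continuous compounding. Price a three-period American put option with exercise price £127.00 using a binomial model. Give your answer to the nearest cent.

£22.00

Risk-neutral probability p = (e^0.07 − 0.75)/(1.2 − 0.75) = 0.3225/0.4500 = 0.7167
Terminal stock prices: S_uuu = 181.4, S_uud = 113.4, S_udd = 70.88, S_ddd = 44.3
Terminal payoffs (K − S): max(-54.44, 0) = 0, max(13.6, 0) = 13.6, max(56.12, 0) = 56.12, max(82.7, 0) = 82.7
Node uu (S = 151.2): continuation = e^(−0.07)·[0.7167·0.0000 + 0.2833·13.6000] = 3.5926; exercise value = 0.0000 ≤ continuation, so V_uu = 3.5926
Node ud (S = 94.5): continuation = e^(−0.07)·[0.7167·13.6000 + 0.2833·56.1250] = 23.9140; exercise value = 32.5000 > continuation, so V_ud = 32.5000 (exercise)
Node dd (S = 59.06): continuation = e^(−0.07)·[0.7167·56.1250 + 0.2833·82.7031] = 59.3515; exercise value = 67.9375 > continuation, so V_dd = 67.9375 (exercise)
Node u (S = 126): continuation = e^(−0.07)·[0.7167·3.5926 + 0.2833·32.5000] = 10.9859; exercise value = 1.0000 ≤ continuation, so V_u = 10.9859
Node d (S = 78.75): continuation = e^(−0.07)·[0.7167·32.5000 + 0.2833·67.9375] = 39.6640; exercise value = 48.2500 > continuation, so V_d = 48.2500 (exercise)
Node 0 (S = 105): continuation = e^(−0.07)·[0.7167·10.9859 + 0.2833·48.2500] = 20.0869; exercise value = 22.0000 > continuation, so V_0 = 22.0000 (exercise)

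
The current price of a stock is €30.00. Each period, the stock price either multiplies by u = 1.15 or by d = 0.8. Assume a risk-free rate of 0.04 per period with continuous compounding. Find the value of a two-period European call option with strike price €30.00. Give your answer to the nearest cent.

€4.23

Risk-neutral probability p = (e^0.04 − 0.8)/(1.15 − 0.8) = 0.2408/0.3500 = 0.6880
Terminal stock prices: S_uu = 39.67, S_ud = 27.6, S_dd = 19.2
Terminal payoffs (S − K): max(9.675, 0) = 9.675, max(-2.4, 0) = 0, max(-10.8, 0) = 0
Node u (S = 34.5): V_u = e^(−0.04)·[0.6880·9.6750 + 0.3120·0.0000] = 6.3957
Node d (S = 24): V_d = e^(−0.04)·[0.6880·0.0000 + 0.3120·0.0000] = 0.0000
Node 0 (S = 30): V_0 = e^(−0.04)·[0.6880·6.3957 + 0.3120·0.0000] = 4.2279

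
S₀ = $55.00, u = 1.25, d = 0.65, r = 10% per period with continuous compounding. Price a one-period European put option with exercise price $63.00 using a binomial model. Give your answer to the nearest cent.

$5.95

Risk-neutral probability p = (e^0.1 − 0.65)/(1.25 − 0.65) = 0.4552/0.6000 = 0.7586
Terminal stock prices: S_u = 68.75, S_d = 35.75
Terminal payoffs (K − S): max(-5.75, 0) = 0, max(27.25, 0) = 27.25
Node 0 (S = 55): V_0 = e^(−0.1)·[0.7586·0.0000 + 0.2414·27.2500] = 5.9517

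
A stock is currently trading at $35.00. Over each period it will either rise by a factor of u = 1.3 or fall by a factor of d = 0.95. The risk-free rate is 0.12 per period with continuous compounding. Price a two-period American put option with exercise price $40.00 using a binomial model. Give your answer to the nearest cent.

$5.00

Risk-neutral probability p = (e^0.12 − 0.95)/(1.3 − 0.95) = 0.1775/0.3500 = 0.5071
Terminal stock prices: S_uu = 59.15, S_ud = 43.23, S_dd = 31.59
Terminal payoffs (K − S): max(-19.15, 0) = 0, max(-3.225, 0) = 0, max(8.413, 0) = 8.413
Node u (S = 45.5): continuation = e^(−0.12)·[0.5071·0.0000 + 0.4929·0.0000] = 0.0000; exercise value = 0.0000 ≤ continuation, so V_u = 0.0000
Node d (S = 33.25): continuation = e^(−0.12)·[0.5071·0.0000 + 0.4929·8.4125] = 3.6774; exercise value = 6.7500 > continuation, so V_d = 6.7500 (exercise)
Node 0 (S = 35): continuation = e^(−0.12)·[0.5071·0.0000 + 0.4929·6.7500] = 2.9506; exercise value = 5.0000 > continuation, so V_0 = 5.0000 (exercise)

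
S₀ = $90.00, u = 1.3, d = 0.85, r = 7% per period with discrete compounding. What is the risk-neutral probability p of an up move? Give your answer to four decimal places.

Risk-neutral probability p = (1 + 0.07 − 0.85)/(1.3 − 0.85) = 0.2200/0.4500 = 0.4889

p = 0.4889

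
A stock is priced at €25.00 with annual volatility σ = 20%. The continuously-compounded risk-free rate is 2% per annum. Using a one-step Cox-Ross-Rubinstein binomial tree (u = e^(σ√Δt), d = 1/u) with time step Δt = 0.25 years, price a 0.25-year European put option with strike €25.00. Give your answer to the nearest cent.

€1.18

CRR parameters: u = e^(σ√Δt) = e^(0.2·√0.25) = 1.1052, d = 1/u = 0.9048
Per-period rate: rΔt = 0.02·0.25 = 0.005, so R = e^0.005 = 1.0050
Risk-neutral probability p = (e^0.005 − 0.9048)/(1.1052 − 0.9048) = 0.1002/0.2003 = 0.5000
Terminal stock prices: S_u = 27.63, S_d = 22.62
Terminal payoffs (K − S): max(-2.629, 0) = 0, max(2.379, 0) = 2.379
Node 0 (S = 25): V_0 = e^(−0.005)·[0.5000·0.0000 + 0.5000·2.3791] = 1.1835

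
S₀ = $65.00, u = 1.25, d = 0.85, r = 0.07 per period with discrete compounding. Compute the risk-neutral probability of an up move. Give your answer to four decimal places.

Risk-neutral probability p = (1 + 0.07 − 0.85)/(1.25 − 0.85) = 0.2200/0.4000 = 0.5500

p = 0.5500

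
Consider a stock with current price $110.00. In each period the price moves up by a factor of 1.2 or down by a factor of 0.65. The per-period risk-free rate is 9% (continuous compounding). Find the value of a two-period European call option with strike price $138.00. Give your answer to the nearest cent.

Risk-neutral probability p = (e^0.09 − 0.65)/(1.2 − 0.65) = 0.4442/0.5500 = 0.8076
Terminal stock prices: S_uu = 158.4, S_ud = 85.8, S_dd = 46.48
Terminal payoffs (S − K): max(20.4, 0) = 20.4, max(-52.2, 0) = 0, max(-91.53, 0) = 0
Node u (S = 132): V_u = e^(−0.09)·[0.8076·20.4000 + 0.1924·0.0000] = 15.0569
Node d (S = 71.5): V_d = e^(−0.09)·[0.8076·0.0000 + 0.1924·0.0000] = 0.0000
Node 0 (S = 110): V_0 = e^(−0.09)·[0.8076·15.0569 + 0.1924·0.0000] = 11.1132

$11.11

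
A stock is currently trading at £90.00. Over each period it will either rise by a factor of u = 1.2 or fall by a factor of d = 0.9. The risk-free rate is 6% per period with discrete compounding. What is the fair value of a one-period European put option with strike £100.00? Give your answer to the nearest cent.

Risk-neutral probability p = (1 + 0.06 − 0.9)/(1.2 − 0.9) = 0.1600/0.3000 = 0.5333
Terminal stock prices: S_u = 108, S_d = 81
Terminal payoffs (K − S): max(-8, 0) = 0, max(19, 0) = 19
Node 0 (S = 90): V_0 = 1/1.06·[0.5333·0.0000 + 0.4667·19.0000] = 8.3648

£8.36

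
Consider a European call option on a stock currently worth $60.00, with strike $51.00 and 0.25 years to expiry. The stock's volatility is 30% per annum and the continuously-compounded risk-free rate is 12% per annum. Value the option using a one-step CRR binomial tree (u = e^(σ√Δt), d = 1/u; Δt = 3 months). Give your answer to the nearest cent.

$10.51

CRR parameters: u = e^(σ√Δt) = e^(0.3·√0.25) = 1.1618, d = 1/u = 0.8607
Per-period rate: rΔt = 0.12·0.25 = 0.03, so R = e^0.03 = 1.0305
Risk-neutral probability p = (e^0.03 − 0.8607)/(1.1618 − 0.8607) = 0.1697/0.3011 = 0.5637
Terminal stock prices: S_u = 69.71, S_d = 51.64
Terminal payoffs (S − K): max(18.71, 0) = 18.71, max(0.6425, 0) = 0.6425
Node 0 (S = 60): V_0 = e^(−0.03)·[0.5637·18.7101 + 0.4363·0.6425] = 10.5073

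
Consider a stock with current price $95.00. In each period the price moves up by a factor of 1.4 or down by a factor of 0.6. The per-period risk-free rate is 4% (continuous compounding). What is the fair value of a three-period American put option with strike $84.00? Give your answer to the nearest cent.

Risk-neutral probability p = (e^0.04 − 0.6)/(1.4 − 0.6) = 0.4408/0.8000 = 0.5510
Terminal stock prices: S_uuu = 260.7, S_uud = 111.7, S_udd = 47.88, S_ddd = 20.52
Terminal payoffs (K − S): max(-176.7, 0) = 0, max(-27.72, 0) = 0, max(36.12, 0) = 36.12, max(63.48, 0) = 63.48
Node uu (S = 186.2): continuation = e^(−0.04)·[0.5510·0.0000 + 0.4490·0.0000] = 0.0000; exercise value = 0.0000 ≤ continuation, so V_uu = 0.0000
Node ud (S = 79.8): continuation = e^(−0.04)·[0.5510·0.0000 + 0.4490·36.1200] = 15.5815; exercise value = 4.2000 ≤ continuation, so V_ud = 15.5815
Node dd (S = 34.2): continuation = e^(−0.04)·[0.5510·36.1200 + 0.4490·63.4800] = 46.5063; exercise value = 49.8000 > continuation, so V_dd = 49.8000 (exercise)
Node u (S = 133): continuation = e^(−0.04)·[0.5510·0.0000 + 0.4490·15.5815] = 6.7216; exercise value = 0.0000 ≤ continuation, so V_u = 6.7216
Node d (S = 57): continuation = e^(−0.04)·[0.5510·15.5815 + 0.4490·49.8000] = 29.7318; exercise value = 27.0000 ≤ continuation, so V_d = 29.7318
Node 0 (S = 95): continuation = e^(−0.04)·[0.5510·6.7216 + 0.4490·29.7318] = 16.3842; exercise value = 0.0000 ≤ continuation, so V_0 = 16.3842

$16.38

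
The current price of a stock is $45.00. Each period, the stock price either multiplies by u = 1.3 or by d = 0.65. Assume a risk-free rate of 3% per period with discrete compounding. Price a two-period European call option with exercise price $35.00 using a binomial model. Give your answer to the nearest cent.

$14.61

Risk-neutral probability p = (1 + 0.03 − 0.65)/(1.3 − 0.65) = 0.3800/0.6500 = 0.5846
Terminal stock prices: S_uu = 76.05, S_ud = 38.02, S_dd = 19.01
Terminal payoffs (S − K): max(41.05, 0) = 41.05, max(3.025, 0) = 3.025, max(-15.99, 0) = 0
Node u (S = 58.5): V_u = 1/1.03·[0.5846·41.0500 + 0.4154·3.0250] = 24.5194
Node d (S = 29.25): V_d = 1/1.03·[0.5846·3.0250 + 0.4154·0.0000] = 1.7170
Node 0 (S = 45): V_0 = 1/1.03·[0.5846·24.5194 + 0.4154·1.7170] = 14.6093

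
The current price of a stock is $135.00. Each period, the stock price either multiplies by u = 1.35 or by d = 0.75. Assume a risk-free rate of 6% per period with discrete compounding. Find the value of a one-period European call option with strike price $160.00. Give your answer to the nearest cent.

$10.85

Risk-neutral probability p = (1 + 0.06 − 0.75)/(1.35 − 0.75) = 0.3100/0.6000 = 0.5167
Terminal stock prices: S_u = 182.2, S_d = 101.2
Terminal payoffs (S − K): max(22.25, 0) = 22.25, max(-58.75, 0) = 0
Node 0 (S = 135): V_0 = 1/1.06·[0.5167·22.2500 + 0.4833·0.0000] = 10.8451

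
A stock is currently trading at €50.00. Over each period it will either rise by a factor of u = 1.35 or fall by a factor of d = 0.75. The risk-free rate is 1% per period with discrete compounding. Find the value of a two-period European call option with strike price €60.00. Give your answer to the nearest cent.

Risk-neutral probability p = (1 + 0.01 − 0.75)/(1.35 − 0.75) = 0.2600/0.6000 = 0.4333
Terminal stock prices: S_uu = 91.13, S_ud = 50.62, S_dd = 28.12
Terminal payoffs (S − K): max(31.13, 0) = 31.13, max(-9.375, 0) = 0, max(-31.88, 0) = 0
Node u (S = 67.5): V_u = 1/1.01·[0.4333·31.1250 + 0.5667·0.0000] = 13.3540
Node d (S = 37.5): V_d = 1/1.01·[0.4333·0.0000 + 0.5667·0.0000] = 0.0000
Node 0 (S = 50): V_0 = 1/1.01·[0.4333·13.3540 + 0.5667·0.0000] = 5.7294

€5.73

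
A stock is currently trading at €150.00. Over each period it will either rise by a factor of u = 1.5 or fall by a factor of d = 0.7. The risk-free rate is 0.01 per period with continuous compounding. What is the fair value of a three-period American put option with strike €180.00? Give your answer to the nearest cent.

Risk-neutral probability p = (e^0.01 − 0.7)/(1.5 − 0.7) = 0.3101/0.8000 = 0.3876
Terminal stock prices: S_uuu = 506.2, S_uud = 236.2, S_udd = 110.2, S_ddd = 51.45
Terminal payoffs (K − S): max(-326.2, 0) = 0, max(-56.25, 0) = 0, max(69.75, 0) = 69.75, max(128.6, 0) = 128.6
Node uu (S = 337.5): continuation = e^(−0.01)·[0.3876·0.0000 + 0.6124·0.0000] = 0.0000; exercise value = 0.0000 ≤ continuation, so V_uu = 0.0000
Node ud (S = 157.5): continuation = e^(−0.01)·[0.3876·0.0000 + 0.6124·69.7500] = 42.2925; exercise value = 22.5000 ≤ continuation, so V_ud = 42.2925
Node dd (S = 73.5): continuation = e^(−0.01)·[0.3876·69.7500 + 0.6124·128.5500] = 104.7090; exercise value = 106.5000 > continuation, so V_dd = 106.5000 (exercise)
Node u (S = 225): continuation = e^(−0.01)·[0.3876·0.0000 + 0.6124·42.2925] = 25.6438; exercise value = 0.0000 ≤ continuation, so V_u = 25.6438
Node d (S = 105): continuation = e^(−0.01)·[0.3876·42.2925 + 0.6124·106.5000] = 80.8035; exercise value = 75.0000 ≤ continuation, so V_d = 80.8035
Node 0 (S = 150): continuation = e^(−0.01)·[0.3876·25.6438 + 0.6124·80.8035] = 58.8343; exercise value = 30.0000 ≤ continuation, so V_0 = 58.8343

€58.83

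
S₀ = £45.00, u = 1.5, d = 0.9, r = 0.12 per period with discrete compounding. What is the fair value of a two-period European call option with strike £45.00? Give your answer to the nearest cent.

Risk-neutral probability p = (1 + 0.12 − 0.9)/(1.5 − 0.9) = 0.2200/0.6000 = 0.3667
Terminal stock prices: S_uu = 101.2, S_ud = 60.75, S_dd = 36.45
Terminal payoffs (S − K): max(56.25, 0) = 56.25, max(15.75, 0) = 15.75, max(-8.55, 0) = 0
Node u (S = 67.5): V_u = 1/1.12·[0.3667·56.2500 + 0.6333·15.7500] = 27.3214
Node d (S = 40.5): V_d = 1/1.12·[0.3667·15.7500 + 0.6333·0.0000] = 5.1563
Node 0 (S = 45): V_0 = 1/1.12·[0.3667·27.3214 + 0.6333·5.1563] = 11.8603

£11.86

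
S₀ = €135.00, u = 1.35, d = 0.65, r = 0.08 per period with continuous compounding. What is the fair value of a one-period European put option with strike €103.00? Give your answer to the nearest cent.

Risk-neutral probability p = (e^0.08 − 0.65)/(1.35 − 0.65) = 0.4333/0.7000 = 0.6190
Terminal stock prices: S_u = 182.2, S_d = 87.75
Terminal payoffs (K − S): max(-79.25, 0) = 0, max(15.25, 0) = 15.25
Node 0 (S = 135): V_0 = e^(−0.08)·[0.6190·0.0000 + 0.3810·15.2500] = 5.3638

€5.36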